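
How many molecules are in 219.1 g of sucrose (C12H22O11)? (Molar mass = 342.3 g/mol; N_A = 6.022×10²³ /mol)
Moles = 219.1 g ÷ 342.3 g/mol = 0.640082 mol
Molecules = 0.640082 mol × 6.022×10²³ /mol = 3.855e+23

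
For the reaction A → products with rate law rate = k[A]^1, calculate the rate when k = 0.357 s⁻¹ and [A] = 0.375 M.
0.1339 M/s

rate = k·[A]^1 = 0.357·(0.375)^1 = 0.357·0.375 = 0.1339 M/s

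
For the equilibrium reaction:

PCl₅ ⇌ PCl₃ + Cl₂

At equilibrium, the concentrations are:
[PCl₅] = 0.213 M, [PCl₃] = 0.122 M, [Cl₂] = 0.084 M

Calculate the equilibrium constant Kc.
K_c = 0.0481

Kc = ([PCl₃] × [Cl₂]) / ([PCl₅])
   = ((0.122)·(0.084)) / ((0.213))
   = 0.010248 / 0.213 = 0.0481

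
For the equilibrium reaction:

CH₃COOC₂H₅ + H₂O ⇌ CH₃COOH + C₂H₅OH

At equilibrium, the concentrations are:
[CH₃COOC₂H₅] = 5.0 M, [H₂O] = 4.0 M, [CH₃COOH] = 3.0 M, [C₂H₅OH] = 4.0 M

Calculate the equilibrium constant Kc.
K_c = 0.6000

Kc = ([CH₃COOH] × [C₂H₅OH]) / ([CH₃COOC₂H₅] × [H₂O])
   = ((3.0)·(4.0)) / ((5.0)·(4.0))
   = 12 / 20 = 0.6000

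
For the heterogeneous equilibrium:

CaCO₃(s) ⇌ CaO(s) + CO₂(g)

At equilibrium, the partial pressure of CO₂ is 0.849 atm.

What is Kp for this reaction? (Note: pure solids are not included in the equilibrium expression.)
K_p = 0.849

Solids (CaCO₃, CaO) have activity 1 and are excluded.
Kp = P(CO₂) = 0.849.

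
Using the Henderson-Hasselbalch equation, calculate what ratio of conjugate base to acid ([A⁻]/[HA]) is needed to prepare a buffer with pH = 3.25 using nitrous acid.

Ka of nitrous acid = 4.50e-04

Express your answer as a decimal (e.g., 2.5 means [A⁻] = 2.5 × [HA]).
[A⁻]/[HA] = 0.800

pKa = −log(4.50e-04) = 3.3468. pH = pKa + log([A⁻]/[HA]). 3.25 = 3.3468 + log(ratio). log(ratio) = 3.25 − 3.3468 = -0.0968. ratio = 10^(-0.0968) = 0.800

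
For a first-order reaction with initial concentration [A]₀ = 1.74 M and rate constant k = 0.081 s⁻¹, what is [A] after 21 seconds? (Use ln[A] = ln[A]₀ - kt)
0.3176 M

ln[A] = ln[A]₀ - k·t = ln(1.74) - (0.081)·(21) = 0.5539 - 1.7010 = -1.1471
[A] = e^(-1.1471) = 0.3176 M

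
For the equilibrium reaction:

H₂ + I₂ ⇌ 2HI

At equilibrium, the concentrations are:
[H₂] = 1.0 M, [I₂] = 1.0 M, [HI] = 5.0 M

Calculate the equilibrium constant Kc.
K_c = 25.0000

Kc = ([HI]^2) / ([H₂] × [I₂])
   = ((5.0)^2) / ((1.0)·(1.0))
   = 25 / 1 = 25.0000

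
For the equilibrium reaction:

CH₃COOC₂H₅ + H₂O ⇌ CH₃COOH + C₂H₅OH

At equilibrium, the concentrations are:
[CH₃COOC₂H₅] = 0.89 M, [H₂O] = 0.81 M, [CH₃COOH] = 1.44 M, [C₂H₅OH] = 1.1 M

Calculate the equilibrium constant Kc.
K_c = 2.1973

Kc = ([CH₃COOH] × [C₂H₅OH]) / ([CH₃COOC₂H₅] × [H₂O])
   = ((1.44)·(1.1)) / ((0.89)·(0.81))
   = 1.584 / 0.7209 = 2.1973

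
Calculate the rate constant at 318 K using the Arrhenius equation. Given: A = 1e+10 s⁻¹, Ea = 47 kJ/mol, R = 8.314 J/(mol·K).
1.90e+02 s⁻¹

k = A·exp(-Ea/(R·T)) = 1e+10·exp(-47000/(8.314·318)) = 1e+10·exp(-17.7771) = 1e+10·1.9033e-08 = 1.90e+02 s⁻¹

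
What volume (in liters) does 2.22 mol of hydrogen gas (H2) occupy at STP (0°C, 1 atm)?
At STP, 1 mol of gas occupies 22.4 L
Volume = 2.22 mol × 22.4 L/mol = 49.73 L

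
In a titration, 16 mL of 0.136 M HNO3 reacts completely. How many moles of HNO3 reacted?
Moles = Molarity × Volume (L)
Moles = 0.136 M × 0.016 L = 0.002176 mol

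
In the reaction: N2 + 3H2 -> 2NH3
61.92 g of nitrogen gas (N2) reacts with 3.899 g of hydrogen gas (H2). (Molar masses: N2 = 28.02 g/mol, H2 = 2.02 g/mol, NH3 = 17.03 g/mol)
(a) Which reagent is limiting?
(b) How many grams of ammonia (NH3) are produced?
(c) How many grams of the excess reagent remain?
(a) H2, (b) 21.91 g, (c) 43.89 g

Moles of N2 = 61.92 g ÷ 28.02 g/mol = 2.20985 mol
Moles of H2 = 3.899 g ÷ 2.02 g/mol = 1.9302 mol
Moles ÷ coefficient: N2: 2.20985/1 = 2.21, H2: 1.9302/3 = 0.6434
(a) H2 has the smaller value, so H2 is the limiting reagent.
(b) Moles of NH3 = 1.9302 mol H2 × (2/3) = 1.2868 mol; mass = 1.2868 mol × 17.03 g/mol = 21.91 g
(c) N2 consumed = 1.9302 × (1/3) = 0.643399 mol; remaining = 2.20985 − 0.643399 = 1.56645 mol; mass = 1.56645 mol × 28.02 g/mol = 43.89 g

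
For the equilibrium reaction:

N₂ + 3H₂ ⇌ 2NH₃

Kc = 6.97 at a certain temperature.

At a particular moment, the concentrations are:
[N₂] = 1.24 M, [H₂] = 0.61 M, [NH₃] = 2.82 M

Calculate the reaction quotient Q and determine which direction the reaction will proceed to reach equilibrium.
Q = 28.254, Q > K, reaction proceeds reverse (toward reactants)

Q = ([NH₃]^2) / ([N₂] × [H₂]^3)
  = ((2.82)^2) / ((1.24)·(0.61)^3) = 7.9524/0.28146 = 28.25
Since Q = 28.25 > Kc = 6.97, the reaction proceeds reverse (toward reactants) to reach equilibrium.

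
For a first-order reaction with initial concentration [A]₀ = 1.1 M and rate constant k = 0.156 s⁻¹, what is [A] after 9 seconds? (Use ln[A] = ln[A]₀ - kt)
0.2702 M

ln[A] = ln[A]₀ - k·t = ln(1.1) - (0.156)·(9) = 0.0953 - 1.4040 = -1.3087
[A] = e^(-1.3087) = 0.2702 M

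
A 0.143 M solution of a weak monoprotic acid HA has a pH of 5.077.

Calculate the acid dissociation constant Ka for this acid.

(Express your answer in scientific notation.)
K_a = 4.91e-10

[H⁺] = 10^(−pH) = 10^(−5.077) = 8.375e-06 M. For HA ⇌ H⁺ + A⁻, Ka = x²/(C − x) = (8.375e-06)²/(0.143 − 8.375e-06) = 4.91e-10.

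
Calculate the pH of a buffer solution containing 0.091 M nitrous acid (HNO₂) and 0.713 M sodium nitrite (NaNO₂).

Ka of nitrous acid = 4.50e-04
pH = 4.24

pKa = -log(4.50e-04) = 3.35. pH = pKa + log([A⁻]/[HA]) = 3.35 + log(0.713/0.091)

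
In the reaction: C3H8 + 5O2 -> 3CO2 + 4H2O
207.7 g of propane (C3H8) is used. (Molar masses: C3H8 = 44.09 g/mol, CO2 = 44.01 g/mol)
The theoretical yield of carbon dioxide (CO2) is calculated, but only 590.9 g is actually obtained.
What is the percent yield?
Moles of C3H8 = 207.7 g ÷ 44.09 g/mol = 4.71082 mol
Mole ratio: 3 mol CO2 / 1 mol C3H8
Moles of CO2 = 4.71082 × (3/1) = 14.1325 mol
Theoretical yield = 14.1325 mol × 44.01 g/mol = 621.97 g
Actual yield = 590.9 g
Percent yield = (590.9 / 621.97) × 100% = 95.0%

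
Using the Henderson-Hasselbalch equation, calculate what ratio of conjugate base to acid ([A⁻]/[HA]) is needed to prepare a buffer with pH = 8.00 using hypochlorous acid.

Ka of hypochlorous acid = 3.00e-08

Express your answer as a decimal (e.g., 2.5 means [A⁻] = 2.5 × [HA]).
[A⁻]/[HA] = 3.000

pKa = −log(3.00e-08) = 7.5229. pH = pKa + log([A⁻]/[HA]). 8.00 = 7.5229 + log(ratio). log(ratio) = 8.00 − 7.5229 = 0.4771. ratio = 10^(0.4771) = 3.000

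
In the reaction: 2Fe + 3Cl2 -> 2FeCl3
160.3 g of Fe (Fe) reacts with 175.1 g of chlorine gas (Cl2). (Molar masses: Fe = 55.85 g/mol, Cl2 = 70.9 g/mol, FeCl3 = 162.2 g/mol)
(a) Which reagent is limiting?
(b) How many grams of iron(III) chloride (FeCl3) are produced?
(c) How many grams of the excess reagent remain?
(a) Cl2, (b) 267.1 g, (c) 68.35 g

Moles of Fe = 160.3 g ÷ 55.85 g/mol = 2.87019 mol
Moles of Cl2 = 175.1 g ÷ 70.9 g/mol = 2.46968 mol
Moles ÷ coefficient: Fe: 2.87019/2 = 1.435, Cl2: 2.46968/3 = 0.8232
(a) Cl2 has the smaller value, so Cl2 is the limiting reagent.
(b) Moles of FeCl3 = 2.46968 mol Cl2 × (2/3) = 1.64645 mol; mass = 1.64645 mol × 162.2 g/mol = 267.1 g
(c) Fe consumed = 2.46968 × (2/3) = 1.64645 mol; remaining = 2.87019 − 1.64645 = 1.22374 mol; mass = 1.22374 mol × 55.85 g/mol = 68.35 g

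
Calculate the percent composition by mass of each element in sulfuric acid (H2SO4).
H: 2.06%, S: 32.69%, O: 65.25%

Molar mass of H2SO4 = 98.09 g/mol
% H = (2 × 1.008) / 98.09 × 100% = 2.016 / 98.09 × 100% = 2.06%
% S = (1 × 32.07) / 98.09 × 100% = 32.07 / 98.09 × 100% = 32.69%
% O = (4 × 16.0) / 98.09 × 100% = 64 / 98.09 × 100% = 65.25%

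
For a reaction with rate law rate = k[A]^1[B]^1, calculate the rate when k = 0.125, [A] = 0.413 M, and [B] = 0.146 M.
0.007537 M/s

rate = k·[A]^1·[B]^1 = 0.125·(0.413)^1·(0.146)^1 = 0.125·0.413·0.146 = 0.007537 M/s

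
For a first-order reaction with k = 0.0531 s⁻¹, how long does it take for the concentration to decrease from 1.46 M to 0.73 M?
13.05 s

From ln[A] = ln[A]₀ - k·t: t = ln([A]₀/[A])/k = ln(1.46/0.73)/0.0531 = ln(2.0000)/0.0531 = 0.6931/0.0531 = 13.05 s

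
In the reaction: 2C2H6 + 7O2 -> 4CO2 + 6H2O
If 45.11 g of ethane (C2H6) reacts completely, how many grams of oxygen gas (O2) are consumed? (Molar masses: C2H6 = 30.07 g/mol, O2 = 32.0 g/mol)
Moles of C2H6 = 45.11 g ÷ 30.07 g/mol = 1.50017 mol
Mole ratio: 7 mol O2 / 2 mol C2H6
Moles of O2 = 1.50017 × (7/2) = 5.25058 mol
Mass of O2 = 5.25058 mol × 32.0 g/mol = 168 g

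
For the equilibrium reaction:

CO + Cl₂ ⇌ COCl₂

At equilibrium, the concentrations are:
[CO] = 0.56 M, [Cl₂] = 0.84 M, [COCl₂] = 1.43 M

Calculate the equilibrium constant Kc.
K_c = 3.0400

Kc = ([COCl₂]) / ([CO] × [Cl₂])
   = ((1.43)) / ((0.56)·(0.84))
   = 1.43 / 0.4704 = 3.0400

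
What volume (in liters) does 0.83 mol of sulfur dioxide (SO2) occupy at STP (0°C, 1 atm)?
At STP, 1 mol of gas occupies 22.4 L
Volume = 0.83 mol × 22.4 L/mol = 18.59 L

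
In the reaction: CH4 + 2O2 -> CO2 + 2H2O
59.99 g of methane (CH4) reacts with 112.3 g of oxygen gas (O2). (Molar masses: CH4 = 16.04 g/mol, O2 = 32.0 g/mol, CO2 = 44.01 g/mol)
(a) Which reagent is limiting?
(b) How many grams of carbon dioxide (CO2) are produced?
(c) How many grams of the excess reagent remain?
(a) O2, (b) 77.22 g, (c) 31.84 g

Moles of CH4 = 59.99 g ÷ 16.04 g/mol = 3.74002 mol
Moles of O2 = 112.3 g ÷ 32.0 g/mol = 3.50937 mol
Moles ÷ coefficient: CH4: 3.74002/1 = 3.74, O2: 3.50937/2 = 1.755
(a) O2 has the smaller value, so O2 is the limiting reagent.
(b) Moles of CO2 = 3.50937 mol O2 × (1/2) = 1.75469 mol; mass = 1.75469 mol × 44.01 g/mol = 77.22 g
(c) CH4 consumed = 3.50937 × (1/2) = 1.75469 mol; remaining = 3.74002 − 1.75469 = 1.98534 mol; mass = 1.98534 mol × 16.04 g/mol = 31.84 g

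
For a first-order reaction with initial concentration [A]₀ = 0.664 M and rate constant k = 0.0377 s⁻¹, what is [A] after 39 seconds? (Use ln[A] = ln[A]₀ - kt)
0.1526 M

ln[A] = ln[A]₀ - k·t = ln(0.664) - (0.0377)·(39) = -0.4095 - 1.4703 = -1.8798
[A] = e^(-1.8798) = 0.1526 M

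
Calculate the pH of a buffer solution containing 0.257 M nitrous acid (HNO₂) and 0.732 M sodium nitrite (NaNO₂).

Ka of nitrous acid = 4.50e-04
pH = 3.80

pKa = -log(4.50e-04) = 3.35. pH = pKa + log([A⁻]/[HA]) = 3.35 + log(0.732/0.257)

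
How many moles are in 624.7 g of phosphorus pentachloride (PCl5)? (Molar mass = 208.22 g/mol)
Moles = 624.7 g ÷ 208.22 g/mol = 3 mol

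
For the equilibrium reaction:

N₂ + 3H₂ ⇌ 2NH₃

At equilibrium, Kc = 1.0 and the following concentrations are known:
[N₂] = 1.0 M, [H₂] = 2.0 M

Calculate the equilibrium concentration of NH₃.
[NH₃] = 2.8284 M

Kc = ([NH₃]^2) / ([N₂] × [H₂]^3) = 1.0
[NH₃]^2 = Kc · (reactant terms)/(other product terms) = 1.0 · 8 / 1 = 8
[NH₃] = (8)^(1/2) = 2.8284 M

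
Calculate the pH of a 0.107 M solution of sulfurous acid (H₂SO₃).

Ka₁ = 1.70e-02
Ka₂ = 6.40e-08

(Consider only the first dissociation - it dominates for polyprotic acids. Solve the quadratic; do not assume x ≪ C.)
pH = 1.46

x² + Ka₁·x − Ka₁·C = 0 with Ka₁ = 1.70e-02, C = 0.107.
x = (−Ka₁ + √(Ka₁² + 4·Ka₁·C))/2 = 3.4989e-02 M, so pH = 1.46.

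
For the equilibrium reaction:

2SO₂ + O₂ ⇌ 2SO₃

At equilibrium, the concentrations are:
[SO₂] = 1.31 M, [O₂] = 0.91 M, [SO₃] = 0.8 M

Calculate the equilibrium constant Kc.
K_c = 0.4098

Kc = ([SO₃]^2) / ([SO₂]^2 × [O₂])
   = ((0.8)^2) / ((1.31)^2·(0.91))
   = 0.64 / 1.5617 = 0.4098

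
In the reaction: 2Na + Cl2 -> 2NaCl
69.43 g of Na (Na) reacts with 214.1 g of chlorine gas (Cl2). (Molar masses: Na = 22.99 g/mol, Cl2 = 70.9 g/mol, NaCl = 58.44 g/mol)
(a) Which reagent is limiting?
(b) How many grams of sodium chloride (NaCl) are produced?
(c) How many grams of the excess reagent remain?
(a) Na, (b) 176.5 g, (c) 107 g

Moles of Na = 69.43 g ÷ 22.99 g/mol = 3.02001 mol
Moles of Cl2 = 214.1 g ÷ 70.9 g/mol = 3.01975 mol
Moles ÷ coefficient: Na: 3.02001/2 = 1.51, Cl2: 3.01975/1 = 3.02
(a) Na has the smaller value, so Na is the limiting reagent.
(b) Moles of NaCl = 3.02001 mol Na × (2/2) = 3.02001 mol; mass = 3.02001 mol × 58.44 g/mol = 176.5 g
(c) Cl2 consumed = 3.02001 × (1/2) = 1.51 mol; remaining = 3.01975 − 1.51 = 1.50974 mol; mass = 1.50974 mol × 70.9 g/mol = 107 g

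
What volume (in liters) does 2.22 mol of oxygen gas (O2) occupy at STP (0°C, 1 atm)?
At STP, 1 mol of gas occupies 22.4 L
Volume = 2.22 mol × 22.4 L/mol = 49.73 L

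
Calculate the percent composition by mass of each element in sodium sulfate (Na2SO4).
Na: 32.37%, S: 22.58%, O: 45.05%

Molar mass of Na2SO4 = 142.05 g/mol
% Na = (2 × 22.99) / 142.05 × 100% = 45.98 / 142.05 × 100% = 32.37%
% S = (1 × 32.07) / 142.05 × 100% = 32.07 / 142.05 × 100% = 22.58%
% O = (4 × 16.0) / 142.05 × 100% = 64 / 142.05 × 100% = 45.05%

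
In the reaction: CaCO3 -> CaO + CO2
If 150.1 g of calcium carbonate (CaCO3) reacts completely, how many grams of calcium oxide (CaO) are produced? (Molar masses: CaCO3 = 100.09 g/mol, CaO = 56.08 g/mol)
Moles of CaCO3 = 150.1 g ÷ 100.09 g/mol = 1.49965 mol
Mole ratio: 1 mol CaO / 1 mol CaCO3
Moles of CaO = 1.49965 × (1/1) = 1.49965 mol
Mass of CaO = 1.49965 mol × 56.08 g/mol = 84.1 g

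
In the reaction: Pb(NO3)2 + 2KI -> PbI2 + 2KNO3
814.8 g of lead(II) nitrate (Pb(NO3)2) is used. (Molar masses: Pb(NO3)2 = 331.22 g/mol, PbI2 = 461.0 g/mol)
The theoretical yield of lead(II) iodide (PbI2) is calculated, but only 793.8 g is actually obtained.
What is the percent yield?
Moles of Pb(NO3)2 = 814.8 g ÷ 331.22 g/mol = 2.46 mol
Mole ratio: 1 mol PbI2 / 1 mol Pb(NO3)2
Moles of PbI2 = 2.46 × (1/1) = 2.46 mol
Theoretical yield = 2.46 mol × 461.0 g/mol = 1134.1 g
Actual yield = 793.8 g
Percent yield = (793.8 / 1134.1) × 100% = 70.0%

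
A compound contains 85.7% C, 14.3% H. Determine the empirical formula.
Moles of C = 85.7 g / 12.01 g/mol = 7.136 mol
Moles of H = 14.3 g / 1.008 g/mol = 14.187 mol

Smallest moles = 7.136
Divide all by smallest:
C: 7.136 / 7.136 = 1.00
H: 14.187 / 7.136 = 1.99

Empirical formula: CH2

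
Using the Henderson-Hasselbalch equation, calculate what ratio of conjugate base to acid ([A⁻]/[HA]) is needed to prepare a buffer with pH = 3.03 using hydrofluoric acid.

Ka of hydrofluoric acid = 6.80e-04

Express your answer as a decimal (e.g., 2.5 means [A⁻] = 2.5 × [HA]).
[A⁻]/[HA] = 0.729

pKa = −log(6.80e-04) = 3.1675. pH = pKa + log([A⁻]/[HA]). 3.03 = 3.1675 + log(ratio). log(ratio) = 3.03 − 3.1675 = -0.1375. ratio = 10^(-0.1375) = 0.729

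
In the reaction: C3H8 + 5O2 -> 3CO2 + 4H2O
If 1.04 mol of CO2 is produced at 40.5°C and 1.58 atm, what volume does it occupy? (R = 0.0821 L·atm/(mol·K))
T = 40.5°C + 273.15 = 313.65 K
V = nRT/P = (1.04 × 0.0821 × 313.65) / 1.58
V = 16.95 L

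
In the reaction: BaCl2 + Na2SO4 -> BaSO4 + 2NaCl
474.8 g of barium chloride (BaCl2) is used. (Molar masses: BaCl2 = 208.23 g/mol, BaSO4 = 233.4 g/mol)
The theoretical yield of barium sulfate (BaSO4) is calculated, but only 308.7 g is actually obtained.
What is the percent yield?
Moles of BaCl2 = 474.8 g ÷ 208.23 g/mol = 2.28017 mol
Mole ratio: 1 mol BaSO4 / 1 mol BaCl2
Moles of BaSO4 = 2.28017 × (1/1) = 2.28017 mol
Theoretical yield = 2.28017 mol × 233.4 g/mol = 532.19 g
Actual yield = 308.7 g
Percent yield = (308.7 / 532.19) × 100% = 58.0%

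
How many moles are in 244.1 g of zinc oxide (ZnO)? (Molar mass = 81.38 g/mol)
Moles = 244.1 g ÷ 81.38 g/mol = 3 mol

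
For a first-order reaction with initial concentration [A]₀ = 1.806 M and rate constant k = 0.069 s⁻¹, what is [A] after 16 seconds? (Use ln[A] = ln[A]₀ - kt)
0.5988 M

ln[A] = ln[A]₀ - k·t = ln(1.806) - (0.069)·(16) = 0.5911 - 1.1040 = -0.5129
[A] = e^(-0.5129) = 0.5988 M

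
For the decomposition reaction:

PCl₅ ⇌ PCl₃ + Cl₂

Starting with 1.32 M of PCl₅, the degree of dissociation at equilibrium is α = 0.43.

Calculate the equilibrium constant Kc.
K_c = 0.4282

x = α·[A]₀ = 0.43 × 1.32 = 0.5676 M dissociated.
At eq: [PCl₅] = 1.32 − 0.5676 = 0.7524 M; [PCl₃] = [Cl₂] = x = 0.5676 M.
Kc = [PCl₃][Cl₂]/[PCl₅] = (0.5676)²/0.7524 = 0.4282.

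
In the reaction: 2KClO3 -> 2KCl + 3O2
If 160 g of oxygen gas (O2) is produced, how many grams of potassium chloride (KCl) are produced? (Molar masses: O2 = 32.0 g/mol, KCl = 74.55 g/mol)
Moles of O2 = 160 g ÷ 32.0 g/mol = 5 mol
Mole ratio: 2 mol KCl / 3 mol O2
Moles of KCl = 5 × (2/3) = 3.33333 mol
Mass of KCl = 3.33333 mol × 74.55 g/mol = 248.5 g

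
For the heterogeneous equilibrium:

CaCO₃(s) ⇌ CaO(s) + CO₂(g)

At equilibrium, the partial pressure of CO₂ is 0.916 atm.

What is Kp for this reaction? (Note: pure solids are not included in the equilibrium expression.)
K_p = 0.916

Solids (CaCO₃, CaO) have activity 1 and are excluded.
Kp = P(CO₂) = 0.916.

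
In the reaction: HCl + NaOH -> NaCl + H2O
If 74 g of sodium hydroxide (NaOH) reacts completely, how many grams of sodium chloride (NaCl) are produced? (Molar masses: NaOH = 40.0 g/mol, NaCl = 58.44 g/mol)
Moles of NaOH = 74 g ÷ 40.0 g/mol = 1.85 mol
Mole ratio: 1 mol NaCl / 1 mol NaOH
Moles of NaCl = 1.85 × (1/1) = 1.85 mol
Mass of NaCl = 1.85 mol × 58.44 g/mol = 108.1 g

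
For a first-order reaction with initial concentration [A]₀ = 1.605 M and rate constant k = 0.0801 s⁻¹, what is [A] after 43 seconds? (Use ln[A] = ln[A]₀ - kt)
0.0512 M

ln[A] = ln[A]₀ - k·t = ln(1.605) - (0.0801)·(43) = 0.4731 - 3.4443 = -2.9712
[A] = e^(-2.9712) = 0.0512 M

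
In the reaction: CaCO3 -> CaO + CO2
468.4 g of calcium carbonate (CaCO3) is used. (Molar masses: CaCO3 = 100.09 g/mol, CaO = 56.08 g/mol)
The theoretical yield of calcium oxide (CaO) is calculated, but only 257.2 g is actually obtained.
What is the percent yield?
Moles of CaCO3 = 468.4 g ÷ 100.09 g/mol = 4.67979 mol
Mole ratio: 1 mol CaO / 1 mol CaCO3
Moles of CaO = 4.67979 × (1/1) = 4.67979 mol
Theoretical yield = 4.67979 mol × 56.08 g/mol = 262.44 g
Actual yield = 257.2 g
Percent yield = (257.2 / 262.44) × 100% = 98.0%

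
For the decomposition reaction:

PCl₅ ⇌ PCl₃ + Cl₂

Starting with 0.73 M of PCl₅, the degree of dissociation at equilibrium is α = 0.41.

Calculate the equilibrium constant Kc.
K_c = 0.2080

x = α·[A]₀ = 0.41 × 0.73 = 0.2993 M dissociated.
At eq: [PCl₅] = 0.73 − 0.2993 = 0.4307 M; [PCl₃] = [Cl₂] = x = 0.2993 M.
Kc = [PCl₃][Cl₂]/[PCl₅] = (0.2993)²/0.4307 = 0.208.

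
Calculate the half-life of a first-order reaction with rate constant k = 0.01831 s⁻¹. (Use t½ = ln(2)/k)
37.86 s

t½ = ln(2)/k = 0.6931/0.01831 = 37.86 s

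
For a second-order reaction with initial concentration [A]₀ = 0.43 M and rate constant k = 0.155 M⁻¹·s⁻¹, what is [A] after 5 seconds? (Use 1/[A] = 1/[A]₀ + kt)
0.3225 M

1/[A] = 1/[A]₀ + k·t = 1/0.43 + (0.155)·(5) = 2.3256 + 0.7750 = 3.1006
[A] = 1/3.1006 = 0.3225 M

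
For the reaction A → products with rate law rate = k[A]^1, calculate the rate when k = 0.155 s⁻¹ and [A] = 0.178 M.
0.02759 M/s

rate = k·[A]^1 = 0.155·(0.178)^1 = 0.155·0.178 = 0.02759 M/s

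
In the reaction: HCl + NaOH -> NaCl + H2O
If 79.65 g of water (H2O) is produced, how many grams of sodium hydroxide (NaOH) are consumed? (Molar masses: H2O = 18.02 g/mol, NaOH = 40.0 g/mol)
Moles of H2O = 79.65 g ÷ 18.02 g/mol = 4.42009 mol
Mole ratio: 1 mol NaOH / 1 mol H2O
Moles of NaOH = 4.42009 × (1/1) = 4.42009 mol
Mass of NaOH = 4.42009 mol × 40.0 g/mol = 176.8 g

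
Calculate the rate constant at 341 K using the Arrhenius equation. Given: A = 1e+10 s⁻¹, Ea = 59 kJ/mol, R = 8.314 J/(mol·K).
9.16e+00 s⁻¹

k = A·exp(-Ea/(R·T)) = 1e+10·exp(-59000/(8.314·341)) = 1e+10·exp(-20.8107) = 1e+10·9.1624e-10 = 9.16e+00 s⁻¹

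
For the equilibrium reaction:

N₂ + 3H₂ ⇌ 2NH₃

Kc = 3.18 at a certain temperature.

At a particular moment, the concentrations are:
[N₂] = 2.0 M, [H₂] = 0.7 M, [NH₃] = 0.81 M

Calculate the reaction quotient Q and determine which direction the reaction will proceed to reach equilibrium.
Q = 0.956, Q < K, reaction proceeds forward (toward products)

Q = ([NH₃]^2) / ([N₂] × [H₂]^3)
  = ((0.81)^2) / ((2.0)·(0.7)^3) = 0.6561/0.686 = 0.9564
Since Q = 0.9564 < Kc = 3.18, the reaction proceeds forward (toward products) to reach equilibrium.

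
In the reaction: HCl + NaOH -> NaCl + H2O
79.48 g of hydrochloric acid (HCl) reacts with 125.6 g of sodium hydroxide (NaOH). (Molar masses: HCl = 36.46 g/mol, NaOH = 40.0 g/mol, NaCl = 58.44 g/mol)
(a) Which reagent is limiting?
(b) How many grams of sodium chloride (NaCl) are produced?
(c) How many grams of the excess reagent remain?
(a) HCl, (b) 127.4 g, (c) 38.4 g

Moles of HCl = 79.48 g ÷ 36.46 g/mol = 2.17992 mol
Moles of NaOH = 125.6 g ÷ 40.0 g/mol = 3.14 mol
Moles ÷ coefficient: HCl: 2.17992/1 = 2.18, NaOH: 3.14/1 = 3.14
(a) HCl has the smaller value, so HCl is the limiting reagent.
(b) Moles of NaCl = 2.17992 mol HCl × (1/1) = 2.17992 mol; mass = 2.17992 mol × 58.44 g/mol = 127.4 g
(c) NaOH consumed = 2.17992 × (1/1) = 2.17992 mol; remaining = 3.14 − 2.17992 = 0.960077 mol; mass = 0.960077 mol × 40.0 g/mol = 38.4 g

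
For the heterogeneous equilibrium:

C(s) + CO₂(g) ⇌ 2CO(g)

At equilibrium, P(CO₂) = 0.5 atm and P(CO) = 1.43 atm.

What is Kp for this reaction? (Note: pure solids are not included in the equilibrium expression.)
K_p = 4.090

Solid C is excluded.
Kp = P(CO)²/P(CO₂) = (1.43)²/0.5 = 2.045/0.5 = 4.090.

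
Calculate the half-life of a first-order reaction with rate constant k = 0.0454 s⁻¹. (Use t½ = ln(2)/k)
15.27 s

t½ = ln(2)/k = 0.6931/0.0454 = 15.27 s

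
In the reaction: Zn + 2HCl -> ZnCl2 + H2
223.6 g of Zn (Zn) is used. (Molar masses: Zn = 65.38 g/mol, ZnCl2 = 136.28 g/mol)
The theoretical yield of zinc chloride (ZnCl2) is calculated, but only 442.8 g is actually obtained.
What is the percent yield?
Moles of Zn = 223.6 g ÷ 65.38 g/mol = 3.42001 mol
Mole ratio: 1 mol ZnCl2 / 1 mol Zn
Moles of ZnCl2 = 3.42001 × (1/1) = 3.42001 mol
Theoretical yield = 3.42001 mol × 136.28 g/mol = 466.08 g
Actual yield = 442.8 g
Percent yield = (442.8 / 466.08) × 100% = 95.0%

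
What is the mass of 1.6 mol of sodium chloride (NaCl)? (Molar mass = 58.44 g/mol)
Mass = 1.6 mol × 58.44 g/mol = 93.5 g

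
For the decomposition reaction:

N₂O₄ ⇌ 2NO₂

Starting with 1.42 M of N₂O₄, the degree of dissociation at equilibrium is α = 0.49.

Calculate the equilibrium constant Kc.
K_c = 2.6741

x = α·[A]₀ = 0.49 × 1.42 = 0.6958 M dissociated.
At eq: [N₂O₄] = 1.42 − 0.6958 = 0.7242 M; [NO₂] = 2x = 1.392 M.
Kc = [NO₂]²/[N₂O₄] = (1.392)²/0.7242 = 2.674.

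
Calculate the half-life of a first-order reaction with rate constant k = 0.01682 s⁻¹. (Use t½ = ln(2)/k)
41.21 s

t½ = ln(2)/k = 0.6931/0.01682 = 41.21 s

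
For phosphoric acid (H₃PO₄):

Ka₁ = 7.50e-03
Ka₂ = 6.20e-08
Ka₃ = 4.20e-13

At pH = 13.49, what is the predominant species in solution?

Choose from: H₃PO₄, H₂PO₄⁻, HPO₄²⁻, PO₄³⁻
PO₄³⁻

pKa1 = 2.12, pKa2 = 7.21, pKa3 = 12.38. Each pKa is the crossover between adjacent species; pH = 13.49 lies in the region where PO₄³⁻ predominates.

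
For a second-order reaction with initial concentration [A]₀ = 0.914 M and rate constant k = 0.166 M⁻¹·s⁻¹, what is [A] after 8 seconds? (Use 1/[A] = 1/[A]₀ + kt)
0.4129 M

1/[A] = 1/[A]₀ + k·t = 1/0.914 + (0.166)·(8) = 1.0941 + 1.3280 = 2.4221
[A] = 1/2.4221 = 0.4129 M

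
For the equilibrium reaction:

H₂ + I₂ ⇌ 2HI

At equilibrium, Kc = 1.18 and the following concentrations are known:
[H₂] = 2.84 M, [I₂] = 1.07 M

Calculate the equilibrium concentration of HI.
[HI] = 1.8936 M

Kc = ([HI]^2) / ([H₂] × [I₂]) = 1.18
[HI]^2 = Kc · (reactant terms)/(other product terms) = 1.18 · 3.0388 / 1 = 3.5858
[HI] = (3.5858)^(1/2) = 1.8936 M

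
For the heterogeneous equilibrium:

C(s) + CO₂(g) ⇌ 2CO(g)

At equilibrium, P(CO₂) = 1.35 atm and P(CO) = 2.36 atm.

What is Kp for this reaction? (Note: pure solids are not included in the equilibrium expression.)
K_p = 4.126

Solid C is excluded.
Kp = P(CO)²/P(CO₂) = (2.36)²/1.35 = 5.57/1.35 = 4.126.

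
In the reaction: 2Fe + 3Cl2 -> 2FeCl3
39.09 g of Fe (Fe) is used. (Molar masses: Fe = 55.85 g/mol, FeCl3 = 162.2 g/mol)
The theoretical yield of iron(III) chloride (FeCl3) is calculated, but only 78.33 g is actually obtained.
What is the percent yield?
Moles of Fe = 39.09 g ÷ 55.85 g/mol = 0.69991 mol
Mole ratio: 2 mol FeCl3 / 2 mol Fe
Moles of FeCl3 = 0.69991 × (2/2) = 0.69991 mol
Theoretical yield = 0.69991 mol × 162.2 g/mol = 113.53 g
Actual yield = 78.33 g
Percent yield = (78.33 / 113.53) × 100% = 69.0%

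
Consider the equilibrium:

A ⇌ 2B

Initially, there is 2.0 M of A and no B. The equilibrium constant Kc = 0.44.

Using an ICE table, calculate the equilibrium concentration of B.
[B] = 0.835 M

ICE: [A] = 2.0 − x, [B] = 2x.
Kc = (2x)²/(2.0 − x) = 0.44 ⇒ 4x² + 0.44x − 0.88 = 0.
x = (−0.44 + √(0.44² + 4·4·0.88))/(2·4) = (−0.44 + √14.274)/8 = 0.41726.
[B] = 2x = 0.835 M.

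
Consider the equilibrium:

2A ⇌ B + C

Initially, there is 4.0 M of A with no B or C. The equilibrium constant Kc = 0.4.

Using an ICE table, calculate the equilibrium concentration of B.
[B] = 1.117 M

ICE: [A] = 4.0 − 2x, [B] = [C] = x.
Kc = x²/(4.0 − 2x)² = 0.4 ⇒ √Kc = x/(4.0 − 2x).
x = √0.4·4.0/(1 + 2√0.4) = 0.63246·4.0/2.2649 = 1.117.
[B] = x = 1.117 M.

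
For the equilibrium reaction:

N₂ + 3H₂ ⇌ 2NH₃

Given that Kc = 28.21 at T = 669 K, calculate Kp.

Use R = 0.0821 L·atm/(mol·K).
K_p = 0.0094

Δn = (moles gaseous products) − (moles gaseous reactants) = -2
T = 669 K; RT = 0.0821 × 669 = 54.9249
Kp = Kc·(RT)^Δn = 28.21 × (54.9249)^-2 = 28.21 × 0.000331483 = 0.0094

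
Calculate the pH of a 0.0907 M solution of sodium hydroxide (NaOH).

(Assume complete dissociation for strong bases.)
pH = 12.96

[OH⁻] = 0.0907 M for strong base. pOH = -log[OH⁻] = 1.04, pH = 14 - pOH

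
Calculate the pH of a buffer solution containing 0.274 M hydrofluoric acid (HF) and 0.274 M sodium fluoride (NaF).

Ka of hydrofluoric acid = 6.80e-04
pH = 3.17

pKa = -log(6.80e-04) = 3.17. pH = pKa + log([A⁻]/[HA]) = 3.17 + log(0.274/0.274)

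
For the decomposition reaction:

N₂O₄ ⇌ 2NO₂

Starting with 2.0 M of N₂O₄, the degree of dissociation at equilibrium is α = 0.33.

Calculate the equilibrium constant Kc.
K_c = 1.3003

x = α·[A]₀ = 0.33 × 2.0 = 0.66 M dissociated.
At eq: [N₂O₄] = 2.0 − 0.66 = 1.34 M; [NO₂] = 2x = 1.32 M.
Kc = [NO₂]²/[N₂O₄] = (1.32)²/1.34 = 1.3.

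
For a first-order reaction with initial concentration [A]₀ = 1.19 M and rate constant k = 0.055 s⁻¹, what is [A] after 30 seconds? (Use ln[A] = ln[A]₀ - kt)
0.2285 M

ln[A] = ln[A]₀ - k·t = ln(1.19) - (0.055)·(30) = 0.1740 - 1.6500 = -1.4760
[A] = e^(-1.4760) = 0.2285 M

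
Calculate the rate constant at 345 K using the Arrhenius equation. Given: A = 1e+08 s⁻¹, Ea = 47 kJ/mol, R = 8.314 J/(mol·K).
7.65e+00 s⁻¹

k = A·exp(-Ea/(R·T)) = 1e+08·exp(-47000/(8.314·345)) = 1e+08·exp(-16.3858) = 1e+08·7.6510e-08 = 7.65e+00 s⁻¹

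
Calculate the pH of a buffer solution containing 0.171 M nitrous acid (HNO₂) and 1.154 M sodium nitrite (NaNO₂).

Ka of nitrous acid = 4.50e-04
pH = 4.18

pKa = -log(4.50e-04) = 3.35. pH = pKa + log([A⁻]/[HA]) = 3.35 + log(1.154/0.171)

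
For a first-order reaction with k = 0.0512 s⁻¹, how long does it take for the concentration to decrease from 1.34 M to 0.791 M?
10.30 s

From ln[A] = ln[A]₀ - k·t: t = ln([A]₀/[A])/k = ln(1.34/0.791)/0.0512 = ln(1.6941)/0.0512 = 0.5271/0.0512 = 10.30 s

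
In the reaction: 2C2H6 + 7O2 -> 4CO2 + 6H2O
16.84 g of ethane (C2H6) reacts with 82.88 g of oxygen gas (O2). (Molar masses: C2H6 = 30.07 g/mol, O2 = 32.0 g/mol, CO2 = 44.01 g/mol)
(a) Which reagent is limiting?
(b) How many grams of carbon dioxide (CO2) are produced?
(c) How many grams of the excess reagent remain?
(a) C2H6, (b) 49.29 g, (c) 20.16 g

Moles of C2H6 = 16.84 g ÷ 30.07 g/mol = 0.560027 mol
Moles of O2 = 82.88 g ÷ 32.0 g/mol = 2.59 mol
Moles ÷ coefficient: C2H6: 0.560027/2 = 0.28, O2: 2.59/7 = 0.37
(a) C2H6 has the smaller value, so C2H6 is the limiting reagent.
(b) Moles of CO2 = 0.560027 mol C2H6 × (4/2) = 1.12005 mol; mass = 1.12005 mol × 44.01 g/mol = 49.29 g
(c) O2 consumed = 0.560027 × (7/2) = 1.96009 mol; remaining = 2.59 − 1.96009 = 0.629907 mol; mass = 0.629907 mol × 32.0 g/mol = 20.16 g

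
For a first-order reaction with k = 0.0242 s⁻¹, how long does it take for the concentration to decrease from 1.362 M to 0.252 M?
69.72 s

From ln[A] = ln[A]₀ - k·t: t = ln([A]₀/[A])/k = ln(1.362/0.252)/0.0242 = ln(5.4048)/0.0242 = 1.6873/0.0242 = 69.72 s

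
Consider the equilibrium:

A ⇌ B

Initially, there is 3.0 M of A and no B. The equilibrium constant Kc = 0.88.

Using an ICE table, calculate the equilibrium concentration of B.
[B] = 1.404 M

ICE: [A] = 3.0 − x, [B] = x.
Kc = x/(3.0 − x) = 0.88 ⇒ x = 0.88·3.0/(1 + 0.88) = 2.64/1.88 = 1.404.
[B] = x = 1.404 M.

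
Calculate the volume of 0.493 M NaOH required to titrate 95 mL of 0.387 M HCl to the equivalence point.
V_{base} = 74.6 mL

At equivalence: moles acid = moles base.
moles HCl = 0.387 M × 0.095 L = 0.036765 mol
V_NaOH = 0.036765 mol ÷ 0.493 M = 0.07457 L = 74.6 mL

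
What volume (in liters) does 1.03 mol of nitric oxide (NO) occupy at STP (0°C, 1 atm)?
At STP, 1 mol of gas occupies 22.4 L
Volume = 1.03 mol × 22.4 L/mol = 23.07 L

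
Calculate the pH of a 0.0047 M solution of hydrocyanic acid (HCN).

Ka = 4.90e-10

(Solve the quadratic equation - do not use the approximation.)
pH = 5.82

x² + Ka×x - Ka×C = 0. Using quadratic formula: [H⁺] = 1.5173e-06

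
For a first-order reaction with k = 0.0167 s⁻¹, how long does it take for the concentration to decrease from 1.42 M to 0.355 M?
83.01 s

From ln[A] = ln[A]₀ - k·t: t = ln([A]₀/[A])/k = ln(1.42/0.355)/0.0167 = ln(4.0000)/0.0167 = 1.3863/0.0167 = 83.01 s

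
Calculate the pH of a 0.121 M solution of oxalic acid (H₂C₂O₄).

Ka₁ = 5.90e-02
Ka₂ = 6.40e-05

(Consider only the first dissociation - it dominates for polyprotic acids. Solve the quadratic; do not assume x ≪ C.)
pH = 1.22

x² + Ka₁·x − Ka₁·C = 0 with Ka₁ = 5.90e-02, C = 0.121.
x = (−Ka₁ + √(Ka₁² + 4·Ka₁·C))/2 = 5.9994e-02 M, so pH = 1.22.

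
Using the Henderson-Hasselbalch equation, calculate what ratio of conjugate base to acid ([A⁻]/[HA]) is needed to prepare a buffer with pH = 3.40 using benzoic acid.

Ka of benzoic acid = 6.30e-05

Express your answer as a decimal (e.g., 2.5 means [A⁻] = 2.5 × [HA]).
[A⁻]/[HA] = 0.158

pKa = −log(6.30e-05) = 4.2007. pH = pKa + log([A⁻]/[HA]). 3.40 = 4.2007 + log(ratio). log(ratio) = 3.40 − 4.2007 = -0.8007. ratio = 10^(-0.8007) = 0.158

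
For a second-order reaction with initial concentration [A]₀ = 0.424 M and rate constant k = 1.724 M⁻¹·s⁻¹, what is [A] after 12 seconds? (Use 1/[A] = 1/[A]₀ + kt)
0.0434 M

1/[A] = 1/[A]₀ + k·t = 1/0.424 + (1.724)·(12) = 2.3585 + 20.6880 = 23.0465
[A] = 1/23.0465 = 0.0434 M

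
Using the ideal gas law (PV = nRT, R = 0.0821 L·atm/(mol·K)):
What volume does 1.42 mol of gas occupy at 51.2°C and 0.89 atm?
T = 51.2°C + 273.15 = 324.35 K
V = nRT/P = (1.42 × 0.0821 × 324.35) / 0.89
V = 42.49 L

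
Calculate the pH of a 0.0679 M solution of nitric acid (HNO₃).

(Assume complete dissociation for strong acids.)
pH = 1.17

[H⁺] = 0.0679 M for strong acid. pH = -log[H⁺] = -log(0.0679)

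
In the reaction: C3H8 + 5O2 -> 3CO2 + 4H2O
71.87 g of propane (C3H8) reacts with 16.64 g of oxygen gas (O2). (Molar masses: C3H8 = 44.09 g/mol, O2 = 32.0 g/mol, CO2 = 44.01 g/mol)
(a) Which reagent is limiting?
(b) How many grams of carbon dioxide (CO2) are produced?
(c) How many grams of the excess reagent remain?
(a) O2, (b) 13.73 g, (c) 67.28 g

Moles of C3H8 = 71.87 g ÷ 44.09 g/mol = 1.63007 mol
Moles of O2 = 16.64 g ÷ 32.0 g/mol = 0.52 mol
Moles ÷ coefficient: C3H8: 1.63007/1 = 1.63, O2: 0.52/5 = 0.104
(a) O2 has the smaller value, so O2 is the limiting reagent.
(b) Moles of CO2 = 0.52 mol O2 × (3/5) = 0.312 mol; mass = 0.312 mol × 44.01 g/mol = 13.73 g
(c) C3H8 consumed = 0.52 × (1/5) = 0.104 mol; remaining = 1.63007 − 0.104 = 1.52607 mol; mass = 1.52607 mol × 44.09 g/mol = 67.28 g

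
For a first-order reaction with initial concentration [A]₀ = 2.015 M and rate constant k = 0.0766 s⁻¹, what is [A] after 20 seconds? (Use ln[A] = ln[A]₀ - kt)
0.4354 M

ln[A] = ln[A]₀ - k·t = ln(2.015) - (0.0766)·(20) = 0.7006 - 1.5320 = -0.8314
[A] = e^(-0.8314) = 0.4354 M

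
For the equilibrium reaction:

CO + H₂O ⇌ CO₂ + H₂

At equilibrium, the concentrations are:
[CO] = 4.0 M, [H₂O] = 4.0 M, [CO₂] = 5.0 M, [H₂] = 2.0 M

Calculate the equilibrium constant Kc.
K_c = 0.6250

Kc = ([CO₂] × [H₂]) / ([CO] × [H₂O])
   = ((5.0)·(2.0)) / ((4.0)·(4.0))
   = 10 / 16 = 0.6250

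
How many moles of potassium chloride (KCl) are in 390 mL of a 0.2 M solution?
Moles = Molarity × Volume (L)
Moles = 0.2 M × 0.39 L = 0.078 mol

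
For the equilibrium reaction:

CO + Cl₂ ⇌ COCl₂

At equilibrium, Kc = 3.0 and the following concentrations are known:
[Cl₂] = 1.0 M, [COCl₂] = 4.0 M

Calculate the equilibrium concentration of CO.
[CO] = 1.3333 M

Kc = ([COCl₂]) / ([CO] × [Cl₂]) = 3.0
[CO]^1 = (product terms)/(Kc · other reactant terms) = 4 / (3.0 · 1) = 1.3333
[CO] = 1.3333 M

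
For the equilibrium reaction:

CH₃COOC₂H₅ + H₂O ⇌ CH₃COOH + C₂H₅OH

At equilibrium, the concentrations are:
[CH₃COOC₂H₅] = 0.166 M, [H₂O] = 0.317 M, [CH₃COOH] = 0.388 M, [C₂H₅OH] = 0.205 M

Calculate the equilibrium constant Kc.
K_c = 1.5115

Kc = ([CH₃COOH] × [C₂H₅OH]) / ([CH₃COOC₂H₅] × [H₂O])
   = ((0.388)·(0.205)) / ((0.166)·(0.317))
   = 0.07954 / 0.052622 = 1.5115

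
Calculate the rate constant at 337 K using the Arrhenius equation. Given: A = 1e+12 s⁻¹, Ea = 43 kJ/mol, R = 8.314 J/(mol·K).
2.16e+05 s⁻¹

k = A·exp(-Ea/(R·T)) = 1e+12·exp(-43000/(8.314·337)) = 1e+12·exp(-15.3472) = 1e+12·2.1617e-07 = 2.16e+05 s⁻¹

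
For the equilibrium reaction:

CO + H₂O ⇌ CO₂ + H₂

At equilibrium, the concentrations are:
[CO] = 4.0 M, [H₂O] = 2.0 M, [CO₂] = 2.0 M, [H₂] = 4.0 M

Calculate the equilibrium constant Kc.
K_c = 1.0000

Kc = ([CO₂] × [H₂]) / ([CO] × [H₂O])
   = ((2.0)·(4.0)) / ((4.0)·(2.0))
   = 8 / 8 = 1.0000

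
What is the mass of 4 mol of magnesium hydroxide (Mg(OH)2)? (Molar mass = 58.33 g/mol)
Mass = 4 mol × 58.33 g/mol = 233.3 g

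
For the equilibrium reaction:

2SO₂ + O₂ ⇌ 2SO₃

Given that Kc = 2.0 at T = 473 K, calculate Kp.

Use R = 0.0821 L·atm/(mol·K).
K_p = 0.0515

Δn = (moles gaseous products) − (moles gaseous reactants) = -1
T = 473 K; RT = 0.0821 × 473 = 38.8333
Kp = Kc·(RT)^Δn = 2.0 × (38.8333)^-1 = 2.0 × 0.0257511 = 0.0515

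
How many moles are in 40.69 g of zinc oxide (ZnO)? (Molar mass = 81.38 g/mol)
Moles = 40.69 g ÷ 81.38 g/mol = 0.5 mol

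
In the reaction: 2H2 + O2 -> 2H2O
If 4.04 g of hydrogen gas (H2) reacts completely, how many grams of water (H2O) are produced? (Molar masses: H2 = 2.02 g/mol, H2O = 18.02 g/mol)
Moles of H2 = 4.04 g ÷ 2.02 g/mol = 2 mol
Mole ratio: 2 mol H2O / 2 mol H2
Moles of H2O = 2 × (2/2) = 2 mol
Mass of H2O = 2 mol × 18.02 g/mol = 36.04 g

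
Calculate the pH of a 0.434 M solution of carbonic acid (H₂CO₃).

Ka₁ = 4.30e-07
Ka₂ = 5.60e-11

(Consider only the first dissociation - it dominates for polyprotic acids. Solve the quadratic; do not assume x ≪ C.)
pH = 3.36

x² + Ka₁·x − Ka₁·C = 0 with Ka₁ = 4.30e-07, C = 0.434.
x = (−Ka₁ + √(Ka₁² + 4·Ka₁·C))/2 = 4.3178e-04 M, so pH = 3.36.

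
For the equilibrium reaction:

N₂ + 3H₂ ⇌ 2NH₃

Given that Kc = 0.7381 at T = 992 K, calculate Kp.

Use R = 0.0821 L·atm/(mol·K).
K_p = 1.11e-04

Δn = (moles gaseous products) − (moles gaseous reactants) = -2
T = 992 K; RT = 0.0821 × 992 = 81.4432
Kp = Kc·(RT)^Δn = 0.7381 × (81.4432)^-2 = 0.7381 × 0.000150761 = 1.11e-04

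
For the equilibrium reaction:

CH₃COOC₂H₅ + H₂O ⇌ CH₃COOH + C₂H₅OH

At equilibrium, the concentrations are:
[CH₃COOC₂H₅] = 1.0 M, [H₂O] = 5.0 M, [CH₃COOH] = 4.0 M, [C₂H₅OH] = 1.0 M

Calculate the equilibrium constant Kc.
K_c = 0.8000

Kc = ([CH₃COOH] × [C₂H₅OH]) / ([CH₃COOC₂H₅] × [H₂O])
   = ((4.0)·(1.0)) / ((1.0)·(5.0))
   = 4 / 5 = 0.8000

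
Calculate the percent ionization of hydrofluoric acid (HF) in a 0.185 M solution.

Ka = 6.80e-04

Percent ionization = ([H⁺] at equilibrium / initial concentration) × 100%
Percent ionization = 5.88%

Let x = [H⁺]. Ka = x²/(C - x) ⇒ x² + (6.80e-04)x - (6.80e-04)(0.185) = 0. x = 1.0881e-02. Percent = (1.0881e-02/0.185) × 100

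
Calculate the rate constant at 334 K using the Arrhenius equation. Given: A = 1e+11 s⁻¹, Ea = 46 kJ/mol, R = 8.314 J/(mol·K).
6.39e+03 s⁻¹

k = A·exp(-Ea/(R·T)) = 1e+11·exp(-46000/(8.314·334)) = 1e+11·exp(-16.5654) = 1e+11·6.3936e-08 = 6.39e+03 s⁻¹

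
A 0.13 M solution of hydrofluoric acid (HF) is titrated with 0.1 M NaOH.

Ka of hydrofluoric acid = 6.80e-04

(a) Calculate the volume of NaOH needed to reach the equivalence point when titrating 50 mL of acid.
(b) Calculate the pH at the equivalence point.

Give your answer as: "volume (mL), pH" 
V = 65.0 mL, pH = 7.96

(a) At equivalence: moles acid = moles base.
moles acid = 0.13 × 0.05 = 0.0065 mol; V_NaOH = 0.0065/0.1 = 0.065 L = 65.0 mL.
(b) At equivalence, all acid → conjugate base A⁻ at [A⁻] = 0.0065/0.115 = 0.05652 M.
Kb = Kw/Ka = 1.0e-14/6.80e-04 = 1.471e-11; [OH⁻] = √(Kb·[A⁻]) = 9.117e-07; pOH = 6.04; pH = 14 − pOH = 7.96.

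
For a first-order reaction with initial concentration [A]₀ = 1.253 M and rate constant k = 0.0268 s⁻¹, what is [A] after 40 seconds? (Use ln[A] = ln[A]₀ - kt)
0.4289 M

ln[A] = ln[A]₀ - k·t = ln(1.253) - (0.0268)·(40) = 0.2255 - 1.0720 = -0.8465
[A] = e^(-0.8465) = 0.4289 M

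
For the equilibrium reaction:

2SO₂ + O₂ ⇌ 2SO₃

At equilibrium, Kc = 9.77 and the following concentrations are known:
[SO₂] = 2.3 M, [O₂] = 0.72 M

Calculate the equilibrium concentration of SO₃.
[SO₃] = 6.1002 M

Kc = ([SO₃]^2) / ([SO₂]^2 × [O₂]) = 9.77
[SO₃]^2 = Kc · (reactant terms)/(other product terms) = 9.77 · 3.8088 / 1 = 37.212
[SO₃] = (37.212)^(1/2) = 6.1002 M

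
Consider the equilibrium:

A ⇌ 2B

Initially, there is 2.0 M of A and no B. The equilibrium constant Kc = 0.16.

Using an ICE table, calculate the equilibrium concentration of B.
[B] = 0.527 M

ICE: [A] = 2.0 − x, [B] = 2x.
Kc = (2x)²/(2.0 − x) = 0.16 ⇒ 4x² + 0.16x − 0.32 = 0.
x = (−0.16 + √(0.16² + 4·4·0.32))/(2·4) = (−0.16 + √5.1456)/8 = 0.26355.
[B] = 2x = 0.527 M.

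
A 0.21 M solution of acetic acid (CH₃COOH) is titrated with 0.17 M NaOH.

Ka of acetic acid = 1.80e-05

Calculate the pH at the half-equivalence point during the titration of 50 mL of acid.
pH = pKa = 4.74

At the half-equivalence point, [HA] = [A⁻], so by Henderson–Hasselbalch pH = pKa + log(1) = pKa.
pKa = −log(1.80e-05) = 4.74.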